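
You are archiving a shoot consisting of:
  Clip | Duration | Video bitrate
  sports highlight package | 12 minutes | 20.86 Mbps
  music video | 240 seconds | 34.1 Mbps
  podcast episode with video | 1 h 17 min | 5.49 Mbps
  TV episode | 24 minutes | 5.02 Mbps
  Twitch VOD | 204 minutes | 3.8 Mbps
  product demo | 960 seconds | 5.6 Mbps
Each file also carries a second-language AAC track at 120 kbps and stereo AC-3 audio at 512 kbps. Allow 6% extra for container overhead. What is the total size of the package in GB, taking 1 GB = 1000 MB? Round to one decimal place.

Audio total: 120 + 512 = 632 kbps = 0.632 Mbps.
sports highlight package: 21.492 Mbps × 720 s × 1.06 = 16402.7 Mb
music video: 34.732 Mbps × 240 s × 1.06 = 8835.8 Mb
podcast episode with video: 6.122 Mbps × 4620 s × 1.06 = 29980.7 Mb
TV episode: 5.652 Mbps × 1440 s × 1.06 = 8627.2 Mb
Twitch VOD: 4.432 Mbps × 12240 s × 1.06 = 57502.5 Mb
product demo: 6.232 Mbps × 960 s × 1.06 = 6341.7 Mb
Total: 127690.6 Mb = 15961.3 MB.
= 15.96 GB.

16.0 GB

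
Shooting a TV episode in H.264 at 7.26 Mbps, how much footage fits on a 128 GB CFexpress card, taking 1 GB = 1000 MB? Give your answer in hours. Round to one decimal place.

39.2 hours

Capacity: 128 GB = 1,024,000 Mb.
Recording time: 1,024,000 / 7.260 = 141,047 s ≈ 39.2 hours.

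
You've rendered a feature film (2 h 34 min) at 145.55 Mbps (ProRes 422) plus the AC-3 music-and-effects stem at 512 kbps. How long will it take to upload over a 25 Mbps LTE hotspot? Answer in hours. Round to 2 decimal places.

2 h 34 min = 154 min = 9240 s
Audio: 512 kbps = 0.512 Mbps.
Total bitrate: 146.062 Mbps.
File: 146.062 Mbps × 9240 s = 1349612.9 Mb.
At 25 Mbps: 1349612.9 / 25 = 53984.5 s ≈ 15 hours.

15.00 hours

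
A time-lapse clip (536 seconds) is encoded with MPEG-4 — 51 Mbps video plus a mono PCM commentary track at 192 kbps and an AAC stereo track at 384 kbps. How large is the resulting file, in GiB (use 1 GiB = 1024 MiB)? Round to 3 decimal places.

3.218 GiB

Audio total: 192 + 384 = 576 kbps = 0.576 Mbps.
Total bitrate: 51 + 0.576 = 51.576 Mbps.
Stream data: 51.576 Mbps × 536 s = 27644.7 Mb.
27,645 Mb = 3,455,592,000 bytes ÷ 1,073,741,824 = 3.218 GiB.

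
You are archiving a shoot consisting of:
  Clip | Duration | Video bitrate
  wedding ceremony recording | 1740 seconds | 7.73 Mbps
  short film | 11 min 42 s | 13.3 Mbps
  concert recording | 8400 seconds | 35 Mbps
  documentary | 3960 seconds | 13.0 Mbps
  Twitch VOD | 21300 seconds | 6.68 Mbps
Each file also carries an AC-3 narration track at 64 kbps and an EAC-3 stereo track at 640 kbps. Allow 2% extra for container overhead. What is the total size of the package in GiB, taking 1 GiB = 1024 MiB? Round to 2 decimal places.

63.64 GiB

Audio total: 64 + 640 = 704 kbps = 0.704 Mbps.
wedding ceremony recording: 8.434 Mbps × 1740 s × 1.02 = 14968.7 Mb
short film: 14.004 Mbps × 702 s × 1.02 = 10027.4 Mb
concert recording: 35.704 Mbps × 8400 s × 1.02 = 305911.9 Mb
documentary: 13.704 Mbps × 3960 s × 1.02 = 55353.2 Mb
Twitch VOD: 7.384 Mbps × 21300 s × 1.02 = 160424.8 Mb
Total: 546685.9 Mb = 68335.7 MB.
= 63.64 GiB.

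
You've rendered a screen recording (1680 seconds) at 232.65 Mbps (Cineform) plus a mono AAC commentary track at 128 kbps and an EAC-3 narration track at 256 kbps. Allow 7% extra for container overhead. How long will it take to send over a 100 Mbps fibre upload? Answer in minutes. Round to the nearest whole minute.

70 minutes

Audio total: 128 + 256 = 384 kbps = 0.384 Mbps.
Total bitrate: 233.034 Mbps.
File: 233.034 Mbps × 1680 s = 391497.1 Mb.
With 7% container overhead: ×1.07. → 418901.9 Mb.
At 100 Mbps: 418901.9 / 100 = 4189.0 s ≈ 69.8 minutes.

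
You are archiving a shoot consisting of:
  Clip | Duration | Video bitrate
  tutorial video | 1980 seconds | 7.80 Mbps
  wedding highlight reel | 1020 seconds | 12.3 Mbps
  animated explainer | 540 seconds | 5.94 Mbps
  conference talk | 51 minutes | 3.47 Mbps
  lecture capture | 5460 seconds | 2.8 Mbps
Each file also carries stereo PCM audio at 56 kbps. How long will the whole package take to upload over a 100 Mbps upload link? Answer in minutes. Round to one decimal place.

Audio: 56 kbps = 0.056 Mbps.
tutorial video: 7.856 Mbps × 1980 s = 15554.9 Mb
wedding highlight reel: 12.356 Mbps × 1020 s = 12603.1 Mb
animated explainer: 5.996 Mbps × 540 s = 3237.8 Mb
conference talk: 3.526 Mbps × 3060 s = 10789.6 Mb
lecture capture: 2.856 Mbps × 5460 s = 15593.8 Mb
Total: 57779.2 Mb = 7222.4 MB.
At 100 Mbps: 57779.2 / 100 = 578 s ≈ 9.63 minutes.

9.6 minutes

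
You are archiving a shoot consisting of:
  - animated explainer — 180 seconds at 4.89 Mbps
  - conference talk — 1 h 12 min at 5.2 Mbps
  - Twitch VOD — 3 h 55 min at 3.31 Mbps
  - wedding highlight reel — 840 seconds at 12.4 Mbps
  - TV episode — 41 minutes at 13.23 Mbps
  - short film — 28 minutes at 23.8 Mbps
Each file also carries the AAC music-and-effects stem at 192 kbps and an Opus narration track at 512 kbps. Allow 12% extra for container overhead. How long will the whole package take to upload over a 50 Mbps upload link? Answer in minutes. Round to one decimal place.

63.3 minutes

Audio total: 192 + 512 = 704 kbps = 0.704 Mbps.
animated explainer: 5.594 Mbps × 180 s × 1.12 = 1127.8 Mb
conference talk: 5.904 Mbps × 4320 s × 1.12 = 28565.9 Mb
Twitch VOD: 4.014 Mbps × 14100 s × 1.12 = 63389.1 Mb
wedding highlight reel: 13.104 Mbps × 840 s × 1.12 = 12328.2 Mb
TV episode: 13.934 Mbps × 2460 s × 1.12 = 38391.0 Mb
short film: 24.504 Mbps × 1680 s × 1.12 = 46106.7 Mb
Total: 189908.7 Mb = 23738.6 MB.
At 50 Mbps: 189908.7 / 50 = 3798 s ≈ 63.3 minutes.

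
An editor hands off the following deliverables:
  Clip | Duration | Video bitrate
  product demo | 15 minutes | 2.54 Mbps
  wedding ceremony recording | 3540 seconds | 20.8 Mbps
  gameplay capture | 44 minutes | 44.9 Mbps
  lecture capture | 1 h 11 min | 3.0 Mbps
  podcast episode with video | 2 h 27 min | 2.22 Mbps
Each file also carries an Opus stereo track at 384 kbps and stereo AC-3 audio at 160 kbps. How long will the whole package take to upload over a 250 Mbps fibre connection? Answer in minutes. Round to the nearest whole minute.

Audio total: 384 + 160 = 544 kbps = 0.544 Mbps.
product demo: 3.084 Mbps × 900 s = 2775.6 Mb
wedding ceremony recording: 21.344 Mbps × 3540 s = 75557.8 Mb
gameplay capture: 45.444 Mbps × 2640 s = 119972.2 Mb
lecture capture: 3.544 Mbps × 4260 s = 15097.4 Mb
podcast episode with video: 2.764 Mbps × 8820 s = 24378.5 Mb
Total: 237781.4 Mb = 29722.7 MB.
At 250 Mbps: 237781.4 / 250 = 951 s ≈ 15.9 minutes.

16 minutes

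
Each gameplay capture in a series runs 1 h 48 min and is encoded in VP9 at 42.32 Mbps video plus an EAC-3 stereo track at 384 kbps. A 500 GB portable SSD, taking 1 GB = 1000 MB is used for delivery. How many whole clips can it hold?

1 h 48 min = 108 min = 6480 s
Audio: 384 kbps = 0.384 Mbps.
Total bitrate: 42.704 Mbps.
Per item: 42.704 Mbps × 6480 s = 276,722 Mb = 34,590 MB.
Capacity: 500 GB = 4,000,000 Mb; 14.45 items → 14 complete.

14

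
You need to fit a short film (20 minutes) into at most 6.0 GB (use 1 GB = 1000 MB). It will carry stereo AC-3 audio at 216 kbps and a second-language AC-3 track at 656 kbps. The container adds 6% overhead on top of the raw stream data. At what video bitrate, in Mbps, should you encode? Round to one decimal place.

36.9 Mbps

Budget: 6.0 GB = 48000.0 Mb.
Stream payload after overhead: 48000.0 / 1.06 = 45283.0 Mb.
20 min = 1200 s
Total bitrate budget: 45283.0 Mb / 1200 s = 37.736 Mbps.
Audio total: 216 + 656 = 872 kbps = 0.872 Mbps.
Video: 37.736 − 0.872 = 36.864 Mbps.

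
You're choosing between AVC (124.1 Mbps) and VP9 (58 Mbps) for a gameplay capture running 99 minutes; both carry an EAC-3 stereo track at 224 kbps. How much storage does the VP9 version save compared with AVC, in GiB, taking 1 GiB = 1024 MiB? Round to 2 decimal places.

45.71 GiB

99 min = 5940 s
Audio: 224 kbps = 0.224 Mbps.
AVC: 124.324 Mbps × 5940 s = 738484.6 Mb = 85.971 GiB.
VP9: 58.224 Mbps × 5940 s = 345850.6 Mb = 40.262 GiB.
Saving: 85.971 − 40.262 = 45.709 GiB.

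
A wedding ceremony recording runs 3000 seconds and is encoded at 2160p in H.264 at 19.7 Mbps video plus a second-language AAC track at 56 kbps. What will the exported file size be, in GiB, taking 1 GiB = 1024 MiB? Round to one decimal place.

6.9 GiB

Audio: 56 kbps = 0.056 Mbps.
Total bitrate: 19.7 + 0.056 = 19.756 Mbps.
Stream data: 19.756 Mbps × 3000 s = 59268.0 Mb.
59,268 Mb = 7,408,500,000 bytes ÷ 1,073,741,824 = 6.900 GiB.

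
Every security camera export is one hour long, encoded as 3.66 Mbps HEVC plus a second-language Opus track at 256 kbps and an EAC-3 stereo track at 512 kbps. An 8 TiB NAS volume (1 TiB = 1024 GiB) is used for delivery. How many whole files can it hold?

1 h = 3600 s
Audio total: 256 + 512 = 768 kbps = 0.768 Mbps.
Total bitrate: 4.428 Mbps.
Per item: 4.428 Mbps × 3600 s = 15,941 Mb = 1,993 MB.
Capacity: 8 TiB = 70,368,744 Mb; 4414.38 items → 4414 complete.

4414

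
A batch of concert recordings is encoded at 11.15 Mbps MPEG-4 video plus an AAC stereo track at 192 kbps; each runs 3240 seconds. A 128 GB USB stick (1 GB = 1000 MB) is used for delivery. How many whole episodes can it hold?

27

Audio: 192 kbps = 0.192 Mbps.
Total bitrate: 11.342 Mbps.
Per item: 11.342 Mbps × 3240 s = 36,748 Mb = 4,594 MB.
Capacity: 128 GB = 1,024,000 Mb; 27.87 items → 27 complete.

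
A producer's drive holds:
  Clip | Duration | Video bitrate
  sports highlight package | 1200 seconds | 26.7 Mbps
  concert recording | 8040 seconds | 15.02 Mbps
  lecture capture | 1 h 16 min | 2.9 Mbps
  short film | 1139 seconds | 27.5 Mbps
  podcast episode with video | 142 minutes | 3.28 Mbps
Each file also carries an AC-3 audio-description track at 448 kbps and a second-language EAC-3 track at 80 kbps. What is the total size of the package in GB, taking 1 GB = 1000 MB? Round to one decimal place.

29.7 GB

Audio total: 448 + 80 = 528 kbps = 0.528 Mbps.
sports highlight package: 27.228 Mbps × 1200 s = 32673.6 Mb
concert recording: 15.548 Mbps × 8040 s = 125005.9 Mb
lecture capture: 3.428 Mbps × 4560 s = 15631.7 Mb
short film: 28.028 Mbps × 1139 s = 31923.9 Mb
podcast episode with video: 3.808 Mbps × 8520 s = 32444.2 Mb
Total: 237679.3 Mb = 29709.9 MB.
= 29.71 GB.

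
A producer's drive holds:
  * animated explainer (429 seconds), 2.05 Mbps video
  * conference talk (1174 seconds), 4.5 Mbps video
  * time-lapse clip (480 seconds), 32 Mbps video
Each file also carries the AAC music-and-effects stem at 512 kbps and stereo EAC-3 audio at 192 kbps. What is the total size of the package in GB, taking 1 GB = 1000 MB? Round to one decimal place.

Audio total: 512 + 192 = 704 kbps = 0.704 Mbps.
animated explainer: 2.754 Mbps × 429 s = 1181.5 Mb
conference talk: 5.204 Mbps × 1174 s = 6109.5 Mb
time-lapse clip: 32.704 Mbps × 480 s = 15697.9 Mb
Total: 22988.9 Mb = 2873.6 MB.
= 2.874 GB.

2.9 GB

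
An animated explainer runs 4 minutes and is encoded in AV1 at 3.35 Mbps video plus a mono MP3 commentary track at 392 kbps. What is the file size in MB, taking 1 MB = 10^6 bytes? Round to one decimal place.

4 min = 240 s
Audio: 392 kbps = 0.392 Mbps.
Total bitrate: 3.35 + 0.392 = 3.742 Mbps.
Stream data: 3.742 Mbps × 240 s = 898.1 Mb.
898.1 Mb ÷ 8 = 112.3 MB → 112.3 MB.

112.3 MB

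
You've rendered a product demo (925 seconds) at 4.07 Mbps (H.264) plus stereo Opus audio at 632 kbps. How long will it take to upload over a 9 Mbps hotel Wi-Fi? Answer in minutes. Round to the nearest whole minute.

Audio: 632 kbps = 0.632 Mbps.
Total bitrate: 4.702 Mbps.
File: 4.702 Mbps × 925 s = 4349.4 Mb.
At 9 Mbps: 4349.4 / 9 = 483.3 s ≈ 8.05 minutes.

8 minutes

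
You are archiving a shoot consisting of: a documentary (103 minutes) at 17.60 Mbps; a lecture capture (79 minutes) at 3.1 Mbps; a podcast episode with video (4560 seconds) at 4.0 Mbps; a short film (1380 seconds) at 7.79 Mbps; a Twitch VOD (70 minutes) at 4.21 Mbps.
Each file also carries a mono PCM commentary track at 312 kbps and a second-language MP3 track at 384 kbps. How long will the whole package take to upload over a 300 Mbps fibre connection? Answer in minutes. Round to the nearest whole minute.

Audio total: 312 + 384 = 696 kbps = 0.696 Mbps.
documentary: 18.296 Mbps × 6180 s = 113069.3 Mb
lecture capture: 3.796 Mbps × 4740 s = 17993.0 Mb
podcast episode with video: 4.696 Mbps × 4560 s = 21413.8 Mb
short film: 8.486 Mbps × 1380 s = 11710.7 Mb
Twitch VOD: 4.906 Mbps × 4200 s = 20605.2 Mb
Total: 184792.0 Mb = 23099.0 MB.
At 300 Mbps: 184792.0 / 300 = 616 s ≈ 10.3 minutes.

10 minutes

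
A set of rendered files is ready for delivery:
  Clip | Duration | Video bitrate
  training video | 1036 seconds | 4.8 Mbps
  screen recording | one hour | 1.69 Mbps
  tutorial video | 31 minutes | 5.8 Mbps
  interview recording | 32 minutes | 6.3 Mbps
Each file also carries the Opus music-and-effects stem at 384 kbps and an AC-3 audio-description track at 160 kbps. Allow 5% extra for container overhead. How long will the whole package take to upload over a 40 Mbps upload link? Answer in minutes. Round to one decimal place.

16.9 minutes

Audio total: 384 + 160 = 544 kbps = 0.544 Mbps.
training video: 5.344 Mbps × 1036 s × 1.05 = 5813.2 Mb
screen recording: 2.234 Mbps × 3600 s × 1.05 = 8444.5 Mb
tutorial video: 6.344 Mbps × 1860 s × 1.05 = 12389.8 Mb
interview recording: 6.844 Mbps × 1920 s × 1.05 = 13797.5 Mb
Total: 40445.1 Mb = 5055.6 MB.
At 40 Mbps: 40445.1 / 40 = 1011 s ≈ 16.9 minutes.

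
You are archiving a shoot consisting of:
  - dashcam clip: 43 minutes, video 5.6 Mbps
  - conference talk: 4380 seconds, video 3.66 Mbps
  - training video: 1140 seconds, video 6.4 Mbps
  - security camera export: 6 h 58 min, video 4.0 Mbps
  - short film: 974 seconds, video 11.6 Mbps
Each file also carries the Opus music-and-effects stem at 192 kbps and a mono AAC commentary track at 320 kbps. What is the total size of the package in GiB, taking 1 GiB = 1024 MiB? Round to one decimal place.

Audio total: 192 + 320 = 512 kbps = 0.512 Mbps.
dashcam clip: 6.112 Mbps × 2580 s = 15769.0 Mb
conference talk: 4.172 Mbps × 4380 s = 18273.4 Mb
training video: 6.912 Mbps × 1140 s = 7879.7 Mb
security camera export: 4.512 Mbps × 25080 s = 113161.0 Mb
short film: 12.112 Mbps × 974 s = 11797.1 Mb
Total: 166880.0 Mb = 20860.0 MB.
= 19.43 GiB.

19.4 GiB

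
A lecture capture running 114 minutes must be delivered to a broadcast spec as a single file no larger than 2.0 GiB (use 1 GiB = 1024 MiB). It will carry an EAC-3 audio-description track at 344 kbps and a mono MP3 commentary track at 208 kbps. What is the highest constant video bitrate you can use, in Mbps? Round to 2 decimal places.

1.96 Mbps

Budget: 2.0 GiB = 17179.9 Mb.
114 min = 6840 s
Total bitrate budget: 17179.9 Mb / 6840 s = 2.512 Mbps.
Audio total: 344 + 208 = 552 kbps = 0.552 Mbps.
Video: 2.512 − 0.552 = 1.960 Mbps.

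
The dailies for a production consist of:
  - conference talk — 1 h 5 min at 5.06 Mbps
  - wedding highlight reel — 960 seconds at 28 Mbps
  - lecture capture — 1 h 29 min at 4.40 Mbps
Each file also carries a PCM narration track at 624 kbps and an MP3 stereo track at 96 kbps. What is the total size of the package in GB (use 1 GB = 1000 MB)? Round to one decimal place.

Audio total: 624 + 96 = 720 kbps = 0.720 Mbps.
conference talk: 5.780 Mbps × 3900 s = 22542.0 Mb
wedding highlight reel: 28.720 Mbps × 960 s = 27571.2 Mb
lecture capture: 5.120 Mbps × 5340 s = 27340.8 Mb
Total: 77454.0 Mb = 9681.8 MB.
= 9.682 GB.

9.7 GB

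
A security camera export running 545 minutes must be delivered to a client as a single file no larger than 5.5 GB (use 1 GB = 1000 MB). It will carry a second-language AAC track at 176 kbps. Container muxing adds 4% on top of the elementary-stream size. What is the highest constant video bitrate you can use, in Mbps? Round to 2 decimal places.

Budget: 5.5 GB = 44000.0 Mb.
Stream payload after overhead: 44000.0 / 1.04 = 42307.7 Mb.
545 min = 32700 s
Total bitrate budget: 42307.7 Mb / 32700 s = 1.294 Mbps.
Audio: 176 kbps = 0.176 Mbps.
Video: 1.294 − 0.176 = 1.118 Mbps.

1.12 Mbps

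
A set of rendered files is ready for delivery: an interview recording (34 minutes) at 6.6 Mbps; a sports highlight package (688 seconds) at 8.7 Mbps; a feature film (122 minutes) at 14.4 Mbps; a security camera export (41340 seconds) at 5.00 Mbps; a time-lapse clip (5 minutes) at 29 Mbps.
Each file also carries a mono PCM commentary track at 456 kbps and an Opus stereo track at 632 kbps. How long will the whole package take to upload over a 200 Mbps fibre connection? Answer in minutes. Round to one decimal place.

Audio total: 456 + 632 = 1088 kbps = 1.088 Mbps.
interview recording: 7.688 Mbps × 2040 s = 15683.5 Mb
sports highlight package: 9.788 Mbps × 688 s = 6734.1 Mb
feature film: 15.488 Mbps × 7320 s = 113372.2 Mb
security camera export: 6.088 Mbps × 41340 s = 251677.9 Mb
time-lapse clip: 30.088 Mbps × 300 s = 9026.4 Mb
Total: 396494.1 Mb = 49561.8 MB.
At 200 Mbps: 396494.1 / 200 = 1982 s ≈ 33 minutes.

33.0 minutes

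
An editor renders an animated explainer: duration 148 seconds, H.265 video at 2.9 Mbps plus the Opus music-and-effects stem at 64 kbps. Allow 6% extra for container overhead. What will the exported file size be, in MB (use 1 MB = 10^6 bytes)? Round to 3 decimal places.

Audio: 64 kbps = 0.064 Mbps.
Total bitrate: 2.9 + 0.064 = 2.964 Mbps.
Stream data: 2.964 Mbps × 148 s = 438.7 Mb.
With 6% container overhead: ×1.06.
465.0 Mb ÷ 8 = 58.12 MB → 58.12 MB.

58.124 MB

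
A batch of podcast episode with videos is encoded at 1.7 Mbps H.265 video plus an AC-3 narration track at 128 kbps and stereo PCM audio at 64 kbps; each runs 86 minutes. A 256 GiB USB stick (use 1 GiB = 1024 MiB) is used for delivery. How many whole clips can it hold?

86 min = 5160 s
Audio total: 128 + 64 = 192 kbps = 0.192 Mbps.
Total bitrate: 1.892 Mbps.
Per item: 1.892 Mbps × 5160 s = 9,763 Mb = 1,220 MB.
Capacity: 256 GiB = 2,199,023 Mb; 225.25 items → 225 complete.

225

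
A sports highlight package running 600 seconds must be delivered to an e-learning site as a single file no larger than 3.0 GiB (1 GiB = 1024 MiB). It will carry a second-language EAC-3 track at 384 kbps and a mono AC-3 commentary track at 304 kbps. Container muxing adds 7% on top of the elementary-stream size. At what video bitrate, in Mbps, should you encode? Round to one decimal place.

39.5 Mbps

Budget: 3.0 GiB = 25769.8 Mb.
Stream payload after overhead: 25769.8 / 1.07 = 24083.9 Mb.
Total bitrate budget: 24083.9 Mb / 600 s = 40.140 Mbps.
Audio total: 384 + 304 = 688 kbps = 0.688 Mbps.
Video: 40.140 − 0.688 = 39.452 Mbps.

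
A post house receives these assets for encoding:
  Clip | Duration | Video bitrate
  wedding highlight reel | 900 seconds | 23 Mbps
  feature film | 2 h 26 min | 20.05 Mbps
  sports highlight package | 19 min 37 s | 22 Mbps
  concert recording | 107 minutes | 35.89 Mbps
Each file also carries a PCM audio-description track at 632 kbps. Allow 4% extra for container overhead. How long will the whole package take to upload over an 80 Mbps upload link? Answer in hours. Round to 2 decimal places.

1.67 hours

Audio: 632 kbps = 0.632 Mbps.
wedding highlight reel: 23.632 Mbps × 900 s × 1.04 = 22119.6 Mb
feature film: 20.682 Mbps × 8760 s × 1.04 = 188421.3 Mb
sports highlight package: 22.632 Mbps × 1177 s × 1.04 = 27703.4 Mb
concert recording: 36.522 Mbps × 6420 s × 1.04 = 243850.1 Mb
Total: 482094.3 Mb = 60261.8 MB.
At 80 Mbps: 482094.3 / 80 = 6026 s ≈ 1.67 hours.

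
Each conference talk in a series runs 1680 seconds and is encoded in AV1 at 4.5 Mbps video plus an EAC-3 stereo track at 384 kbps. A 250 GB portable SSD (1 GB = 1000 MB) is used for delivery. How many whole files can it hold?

Audio: 384 kbps = 0.384 Mbps.
Total bitrate: 4.884 Mbps.
Per item: 4.884 Mbps × 1680 s = 8,205 Mb = 1,026 MB.
Capacity: 250 GB = 2,000,000 Mb; 243.75 items → 243 complete.

243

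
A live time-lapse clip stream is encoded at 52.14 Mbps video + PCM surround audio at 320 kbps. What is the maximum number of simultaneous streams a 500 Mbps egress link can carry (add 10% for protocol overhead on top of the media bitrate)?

8

Audio: 320 kbps = 0.320 Mbps.
Per-viewer media rate: 52.460 Mbps.
On the wire with 10% overhead: 57.706 Mbps.
500 Mbps = 500.0 Mbps; 500.0 / 57.706 = 8.66 → 8 viewers.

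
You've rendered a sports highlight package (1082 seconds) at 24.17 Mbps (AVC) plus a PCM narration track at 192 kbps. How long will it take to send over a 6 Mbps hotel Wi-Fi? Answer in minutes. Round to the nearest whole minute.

73 minutes

Audio: 192 kbps = 0.192 Mbps.
Total bitrate: 24.362 Mbps.
File: 24.362 Mbps × 1082 s = 26359.7 Mb.
At 6 Mbps: 26359.7 / 6 = 4393.3 s ≈ 73.2 minutes.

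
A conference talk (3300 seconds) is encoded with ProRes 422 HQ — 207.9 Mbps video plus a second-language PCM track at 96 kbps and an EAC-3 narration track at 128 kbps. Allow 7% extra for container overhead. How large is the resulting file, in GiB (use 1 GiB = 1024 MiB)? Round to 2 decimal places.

85.55 GiB

Audio total: 96 + 128 = 224 kbps = 0.224 Mbps.
Total bitrate: 207.9 + 0.224 = 208.124 Mbps.
Stream data: 208.124 Mbps × 3300 s = 686809.2 Mb.
With 7% container overhead: ×1.07.
734,886 Mb = 91,860,730,500 bytes ÷ 1,073,741,824 = 85.55 GiB.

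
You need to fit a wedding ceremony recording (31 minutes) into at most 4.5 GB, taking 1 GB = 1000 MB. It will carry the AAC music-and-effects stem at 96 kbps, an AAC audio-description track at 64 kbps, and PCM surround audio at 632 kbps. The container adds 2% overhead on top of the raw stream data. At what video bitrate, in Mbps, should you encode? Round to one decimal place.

18.2 Mbps

Budget: 4.5 GB = 36000.0 Mb.
Stream payload after overhead: 36000.0 / 1.02 = 35294.1 Mb.
31 min = 1860 s
Total bitrate budget: 35294.1 Mb / 1860 s = 18.975 Mbps.
Audio total: 96 + 64 + 632 = 792 kbps = 0.792 Mbps.
Video: 18.975 − 0.792 = 18.183 Mbps.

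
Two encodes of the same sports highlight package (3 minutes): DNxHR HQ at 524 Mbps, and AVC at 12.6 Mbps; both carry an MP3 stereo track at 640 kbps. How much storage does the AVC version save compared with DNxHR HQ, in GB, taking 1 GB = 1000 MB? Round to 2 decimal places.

11.51 GB

3 min = 180 s
Audio: 640 kbps = 0.640 Mbps.
DNxHR HQ: 524.640 Mbps × 180 s = 94435.2 Mb = 11.804 GB.
AVC: 13.240 Mbps × 180 s = 2383.2 Mb = 0.298 GB.
Saving: 11.804 − 0.298 = 11.507 GB.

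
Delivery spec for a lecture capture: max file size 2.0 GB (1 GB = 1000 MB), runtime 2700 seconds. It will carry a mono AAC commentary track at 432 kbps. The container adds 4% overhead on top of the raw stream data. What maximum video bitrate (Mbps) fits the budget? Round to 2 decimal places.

Budget: 2.0 GB = 16000.0 Mb.
Stream payload after overhead: 16000.0 / 1.04 = 15384.6 Mb.
Total bitrate budget: 15384.6 Mb / 2700 s = 5.698 Mbps.
Audio: 432 kbps = 0.432 Mbps.
Video: 5.698 − 0.432 = 5.266 Mbps.

5.27 Mbps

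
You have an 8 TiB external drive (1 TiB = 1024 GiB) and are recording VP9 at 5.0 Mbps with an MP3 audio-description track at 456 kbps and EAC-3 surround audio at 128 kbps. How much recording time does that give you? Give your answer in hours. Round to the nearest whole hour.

3501 hours

Audio total: 456 + 128 = 584 kbps = 0.584 Mbps.
Total bitrate: 5.0 + 0.584 = 5.584 Mbps.
Capacity: 8 TiB = 70,368,744 Mb.
Recording time: 70,368,744 / 5.584 = 12,601,852 s ≈ 3,501 hours.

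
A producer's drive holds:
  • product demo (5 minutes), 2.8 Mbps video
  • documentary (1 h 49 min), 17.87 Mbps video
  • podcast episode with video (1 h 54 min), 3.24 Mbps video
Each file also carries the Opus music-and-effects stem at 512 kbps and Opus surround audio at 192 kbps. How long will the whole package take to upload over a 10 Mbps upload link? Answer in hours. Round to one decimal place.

Audio total: 512 + 192 = 704 kbps = 0.704 Mbps.
product demo: 3.504 Mbps × 300 s = 1051.2 Mb
documentary: 18.574 Mbps × 6540 s = 121474.0 Mb
podcast episode with video: 3.944 Mbps × 6840 s = 26977.0 Mb
Total: 149502.1 Mb = 18687.8 MB.
At 10 Mbps: 149502.1 / 10 = 14950 s ≈ 4.15 hours.

4.2 hours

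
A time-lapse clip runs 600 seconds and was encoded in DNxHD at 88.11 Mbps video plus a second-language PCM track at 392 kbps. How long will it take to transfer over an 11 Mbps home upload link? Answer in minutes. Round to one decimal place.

Audio: 392 kbps = 0.392 Mbps.
Total bitrate: 88.502 Mbps.
File: 88.502 Mbps × 600 s = 53101.2 Mb.
At 11 Mbps: 53101.2 / 11 = 4827.4 s ≈ 80.5 minutes.

80.5 minutes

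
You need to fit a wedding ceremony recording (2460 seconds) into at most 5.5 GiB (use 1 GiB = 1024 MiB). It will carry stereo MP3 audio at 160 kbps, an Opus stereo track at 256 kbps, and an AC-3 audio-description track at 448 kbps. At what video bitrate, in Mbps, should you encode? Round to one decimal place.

Budget: 5.5 GiB = 47244.6 Mb.
Total bitrate budget: 47244.6 Mb / 2460 s = 19.205 Mbps.
Audio total: 160 + 256 + 448 = 864 kbps = 0.864 Mbps.
Video: 19.205 − 0.864 = 18.341 Mbps.

18.3 Mbps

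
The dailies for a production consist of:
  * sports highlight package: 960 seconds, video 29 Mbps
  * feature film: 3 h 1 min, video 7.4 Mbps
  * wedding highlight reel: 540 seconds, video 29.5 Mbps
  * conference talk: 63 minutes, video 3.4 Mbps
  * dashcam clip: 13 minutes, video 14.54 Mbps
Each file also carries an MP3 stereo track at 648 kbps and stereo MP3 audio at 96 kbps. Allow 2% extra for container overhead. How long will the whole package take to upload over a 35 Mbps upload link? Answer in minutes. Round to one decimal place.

78.2 minutes

Audio total: 648 + 96 = 744 kbps = 0.744 Mbps.
sports highlight package: 29.744 Mbps × 960 s × 1.02 = 29125.3 Mb
feature film: 8.144 Mbps × 10860 s × 1.02 = 90212.7 Mb
wedding highlight reel: 30.244 Mbps × 540 s × 1.02 = 16658.4 Mb
conference talk: 4.144 Mbps × 3780 s × 1.02 = 15977.6 Mb
dashcam clip: 15.284 Mbps × 780 s × 1.02 = 12160.0 Mb
Total: 164134.0 Mb = 20516.7 MB.
At 35 Mbps: 164134.0 / 35 = 4690 s ≈ 78.2 minutes.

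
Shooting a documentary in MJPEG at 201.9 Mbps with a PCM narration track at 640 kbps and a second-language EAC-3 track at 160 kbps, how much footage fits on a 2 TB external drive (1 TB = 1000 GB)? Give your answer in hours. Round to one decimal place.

21.9 hours

Audio total: 640 + 160 = 800 kbps = 0.800 Mbps.
Total bitrate: 201.9 + 0.800 = 202.700 Mbps.
Capacity: 2 TB = 16,000,000 Mb.
Recording time: 16,000,000 / 202.700 = 78,934 s ≈ 21.9 hours.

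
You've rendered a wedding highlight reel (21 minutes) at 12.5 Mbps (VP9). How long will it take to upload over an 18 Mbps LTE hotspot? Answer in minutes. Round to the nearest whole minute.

21 min = 1260 s
File: 12.500 Mbps × 1260 s = 15750.0 Mb.
At 18 Mbps: 15750.0 / 18 = 875.0 s ≈ 14.6 minutes.

15 minutes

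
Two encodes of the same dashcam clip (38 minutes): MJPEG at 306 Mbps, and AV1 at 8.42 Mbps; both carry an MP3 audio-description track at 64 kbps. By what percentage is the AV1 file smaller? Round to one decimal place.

38 min = 2280 s
Audio: 64 kbps = 0.064 Mbps.
MJPEG: 306.064 Mbps × 2280 s = 697825.9 Mb = 81.238 GiB.
AV1: 8.484 Mbps × 2280 s = 19343.5 Mb = 2.252 GiB.
Reduction: (1 − 2.252/81.238) × 100 = 97.23%.

97.2%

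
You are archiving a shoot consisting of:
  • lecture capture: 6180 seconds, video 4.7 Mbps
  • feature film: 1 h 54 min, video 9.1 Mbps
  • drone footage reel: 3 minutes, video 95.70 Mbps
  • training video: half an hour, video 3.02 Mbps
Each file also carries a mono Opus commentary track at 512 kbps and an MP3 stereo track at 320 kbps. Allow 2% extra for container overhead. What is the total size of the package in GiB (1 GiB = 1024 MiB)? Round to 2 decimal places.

15.01 GiB

Audio total: 512 + 320 = 832 kbps = 0.832 Mbps.
lecture capture: 5.532 Mbps × 6180 s × 1.02 = 34871.5 Mb
feature film: 9.932 Mbps × 6840 s × 1.02 = 69293.6 Mb
drone footage reel: 96.532 Mbps × 180 s × 1.02 = 17723.3 Mb
training video: 3.852 Mbps × 1800 s × 1.02 = 7072.3 Mb
Total: 128960.6 Mb = 16120.1 MB.
= 15.01 GiB.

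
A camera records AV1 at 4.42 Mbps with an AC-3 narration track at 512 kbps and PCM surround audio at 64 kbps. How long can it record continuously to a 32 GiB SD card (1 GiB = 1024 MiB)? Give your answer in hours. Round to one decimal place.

15.3 hours

Audio total: 512 + 64 = 576 kbps = 0.576 Mbps.
Total bitrate: 4.42 + 0.576 = 4.996 Mbps.
Capacity: 32 GiB = 274,878 Mb.
Recording time: 274,878 / 4.996 = 55,020 s ≈ 15.3 hours.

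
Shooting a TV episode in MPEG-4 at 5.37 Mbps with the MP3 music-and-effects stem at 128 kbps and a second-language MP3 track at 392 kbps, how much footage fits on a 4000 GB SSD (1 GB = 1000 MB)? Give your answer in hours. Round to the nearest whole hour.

1509 hours

Audio total: 128 + 392 = 520 kbps = 0.520 Mbps.
Total bitrate: 5.37 + 0.520 = 5.890 Mbps.
Capacity: 4000 GB = 32,000,000 Mb.
Recording time: 32,000,000 / 5.890 = 5,432,937 s ≈ 1,509 hours.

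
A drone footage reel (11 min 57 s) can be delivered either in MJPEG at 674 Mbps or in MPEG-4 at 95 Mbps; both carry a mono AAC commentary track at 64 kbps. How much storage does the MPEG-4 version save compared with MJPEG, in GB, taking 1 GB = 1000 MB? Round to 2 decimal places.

11 min 57 s = 717 s
Audio: 64 kbps = 0.064 Mbps.
MJPEG: 674.064 Mbps × 717 s = 483303.9 Mb = 60.413 GB.
MPEG-4: 95.064 Mbps × 717 s = 68160.9 Mb = 8.520 GB.
Saving: 60.413 − 8.520 = 51.893 GB.

51.89 GB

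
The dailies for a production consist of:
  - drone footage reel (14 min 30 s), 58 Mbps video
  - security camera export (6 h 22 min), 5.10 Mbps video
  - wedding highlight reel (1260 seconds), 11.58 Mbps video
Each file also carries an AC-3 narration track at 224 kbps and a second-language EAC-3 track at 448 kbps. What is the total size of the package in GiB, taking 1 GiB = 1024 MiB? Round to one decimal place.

23.1 GiB

Audio total: 224 + 448 = 672 kbps = 0.672 Mbps.
drone footage reel: 58.672 Mbps × 870 s = 51044.6 Mb
security camera export: 5.772 Mbps × 22920 s = 132294.2 Mb
wedding highlight reel: 12.252 Mbps × 1260 s = 15437.5 Mb
Total: 198776.4 Mb = 24847.0 MB.
= 23.14 GiB.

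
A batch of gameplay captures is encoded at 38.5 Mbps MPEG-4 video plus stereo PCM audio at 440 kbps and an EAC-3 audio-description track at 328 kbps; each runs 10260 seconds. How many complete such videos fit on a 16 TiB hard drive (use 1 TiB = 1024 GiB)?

349

Audio total: 440 + 328 = 768 kbps = 0.768 Mbps.
Total bitrate: 39.268 Mbps.
Per item: 39.268 Mbps × 10260 s = 402,890 Mb = 50,361 MB.
Capacity: 16 TiB = 140,737,488 Mb; 349.32 items → 349 complete.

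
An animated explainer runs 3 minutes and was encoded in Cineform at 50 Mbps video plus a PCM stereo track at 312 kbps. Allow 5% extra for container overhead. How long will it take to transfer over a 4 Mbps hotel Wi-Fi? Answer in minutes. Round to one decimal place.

3 min = 180 s
Audio: 312 kbps = 0.312 Mbps.
Total bitrate: 50.312 Mbps.
File: 50.312 Mbps × 180 s = 9056.2 Mb.
With 5% container overhead: ×1.05. → 9509.0 Mb.
At 4 Mbps: 9509.0 / 4 = 2377.2 s ≈ 39.6 minutes.

39.6 minutes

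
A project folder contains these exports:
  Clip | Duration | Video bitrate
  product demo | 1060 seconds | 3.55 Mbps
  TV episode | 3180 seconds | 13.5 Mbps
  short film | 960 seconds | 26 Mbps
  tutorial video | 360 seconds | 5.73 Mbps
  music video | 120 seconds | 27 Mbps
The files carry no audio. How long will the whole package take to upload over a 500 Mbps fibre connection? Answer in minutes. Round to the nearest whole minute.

product demo: 3.550 Mbps × 1060 s = 3763.0 Mb
TV episode: 13.500 Mbps × 3180 s = 42930.0 Mb
short film: 26.000 Mbps × 960 s = 24960.0 Mb
tutorial video: 5.730 Mbps × 360 s = 2062.8 Mb
music video: 27.000 Mbps × 120 s = 3240.0 Mb
Total: 76955.8 Mb = 9619.5 MB.
At 500 Mbps: 76955.8 / 500 = 154 s ≈ 2.57 minutes.

3 minutes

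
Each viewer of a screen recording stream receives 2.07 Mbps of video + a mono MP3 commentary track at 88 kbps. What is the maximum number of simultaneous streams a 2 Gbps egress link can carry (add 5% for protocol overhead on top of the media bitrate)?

882

Audio: 88 kbps = 0.088 Mbps.
Per-viewer media rate: 2.158 Mbps.
On the wire with 5% overhead: 2.266 Mbps.
2 Gbps = 2,000 Mbps; 2,000 / 2.266 = 882.65 → 882 viewers.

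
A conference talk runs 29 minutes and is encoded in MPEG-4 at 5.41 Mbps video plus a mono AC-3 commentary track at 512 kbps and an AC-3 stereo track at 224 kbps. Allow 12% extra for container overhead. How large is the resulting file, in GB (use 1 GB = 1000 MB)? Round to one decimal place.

29 min = 1740 s
Audio total: 512 + 224 = 736 kbps = 0.736 Mbps.
Total bitrate: 5.41 + 0.736 = 6.146 Mbps.
Stream data: 6.146 Mbps × 1740 s = 10694.0 Mb.
With 12% container overhead: ×1.12.
11,977 Mb ÷ 8 = 1,497 MB → 1.497 GB.

1.5 GB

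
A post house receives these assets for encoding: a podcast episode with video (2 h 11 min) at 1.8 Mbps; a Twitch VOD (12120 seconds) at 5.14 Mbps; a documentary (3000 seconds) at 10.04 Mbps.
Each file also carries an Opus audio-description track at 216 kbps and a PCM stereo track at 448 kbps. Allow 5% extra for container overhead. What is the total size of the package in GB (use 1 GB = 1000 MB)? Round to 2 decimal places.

15.99 GB

Audio total: 216 + 448 = 664 kbps = 0.664 Mbps.
podcast episode with video: 2.464 Mbps × 7860 s × 1.05 = 20335.4 Mb
Twitch VOD: 5.804 Mbps × 12120 s × 1.05 = 73861.7 Mb
documentary: 10.704 Mbps × 3000 s × 1.05 = 33717.6 Mb
Total: 127914.7 Mb = 15989.3 MB.
= 15.99 GB.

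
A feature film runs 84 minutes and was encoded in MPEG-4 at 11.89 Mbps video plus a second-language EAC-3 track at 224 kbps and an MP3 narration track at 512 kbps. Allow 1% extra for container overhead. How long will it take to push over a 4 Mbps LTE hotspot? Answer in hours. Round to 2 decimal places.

4.46 hours

84 min = 5040 s
Audio total: 224 + 512 = 736 kbps = 0.736 Mbps.
Total bitrate: 12.626 Mbps.
File: 12.626 Mbps × 5040 s = 63635.0 Mb.
With 1% container overhead: ×1.01. → 64271.4 Mb.
At 4 Mbps: 64271.4 / 4 = 16067.8 s ≈ 4.46 hours.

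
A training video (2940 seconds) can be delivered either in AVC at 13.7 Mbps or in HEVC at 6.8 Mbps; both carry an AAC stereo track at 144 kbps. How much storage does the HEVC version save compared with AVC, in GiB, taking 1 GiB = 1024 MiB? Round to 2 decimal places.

Audio: 144 kbps = 0.144 Mbps.
AVC: 13.844 Mbps × 2940 s = 40701.4 Mb = 4.738 GiB.
HEVC: 6.944 Mbps × 2940 s = 20415.4 Mb = 2.377 GiB.
Saving: 4.738 − 2.377 = 2.362 GiB.

2.36 GiB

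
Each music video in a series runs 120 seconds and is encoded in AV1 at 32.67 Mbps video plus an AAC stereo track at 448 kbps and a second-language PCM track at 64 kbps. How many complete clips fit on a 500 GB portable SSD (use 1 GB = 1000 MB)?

1004

Audio total: 448 + 64 = 512 kbps = 0.512 Mbps.
Total bitrate: 33.182 Mbps.
Per item: 33.182 Mbps × 120 s = 3,982 Mb = 497.7 MB.
Capacity: 500 GB = 4,000,000 Mb; 1004.56 items → 1004 complete.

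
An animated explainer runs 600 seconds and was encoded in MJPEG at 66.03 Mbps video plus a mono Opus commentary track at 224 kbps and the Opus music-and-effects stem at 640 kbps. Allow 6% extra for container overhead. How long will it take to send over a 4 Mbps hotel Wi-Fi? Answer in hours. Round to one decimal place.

Audio total: 224 + 640 = 864 kbps = 0.864 Mbps.
Total bitrate: 66.894 Mbps.
File: 66.894 Mbps × 600 s = 40136.4 Mb.
With 6% container overhead: ×1.06. → 42544.6 Mb.
At 4 Mbps: 42544.6 / 4 = 10636.1 s ≈ 2.95 hours.

3.0 hours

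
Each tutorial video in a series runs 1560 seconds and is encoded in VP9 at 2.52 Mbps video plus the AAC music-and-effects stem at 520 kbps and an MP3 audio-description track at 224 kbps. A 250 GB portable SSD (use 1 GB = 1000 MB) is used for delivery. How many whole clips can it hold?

Audio total: 520 + 224 = 744 kbps = 0.744 Mbps.
Total bitrate: 3.264 Mbps.
Per item: 3.264 Mbps × 1560 s = 5,092 Mb = 636.5 MB.
Capacity: 250 GB = 2,000,000 Mb; 392.79 items → 392 complete.

392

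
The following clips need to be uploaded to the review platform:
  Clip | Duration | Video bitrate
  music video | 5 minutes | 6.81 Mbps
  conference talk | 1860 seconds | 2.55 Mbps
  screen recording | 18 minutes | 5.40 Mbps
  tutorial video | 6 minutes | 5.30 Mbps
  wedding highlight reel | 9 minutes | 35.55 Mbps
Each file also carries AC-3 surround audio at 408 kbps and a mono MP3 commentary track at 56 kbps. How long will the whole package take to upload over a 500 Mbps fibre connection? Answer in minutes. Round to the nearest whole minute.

Audio total: 408 + 56 = 464 kbps = 0.464 Mbps.
music video: 7.274 Mbps × 300 s = 2182.2 Mb
conference talk: 3.014 Mbps × 1860 s = 5606.0 Mb
screen recording: 5.864 Mbps × 1080 s = 6333.1 Mb
tutorial video: 5.764 Mbps × 360 s = 2075.0 Mb
wedding highlight reel: 36.014 Mbps × 540 s = 19447.6 Mb
Total: 35644.0 Mb = 4455.5 MB.
At 500 Mbps: 35644.0 / 500 = 71 s ≈ 1.19 minutes.

1 minutes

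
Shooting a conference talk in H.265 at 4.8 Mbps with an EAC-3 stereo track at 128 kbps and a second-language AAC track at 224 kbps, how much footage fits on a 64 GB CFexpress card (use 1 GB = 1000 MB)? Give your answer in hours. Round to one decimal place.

27.6 hours

Audio total: 128 + 224 = 352 kbps = 0.352 Mbps.
Total bitrate: 4.8 + 0.352 = 5.152 Mbps.
Capacity: 64 GB = 512,000 Mb.
Recording time: 512,000 / 5.152 = 99,379 s ≈ 27.6 hours.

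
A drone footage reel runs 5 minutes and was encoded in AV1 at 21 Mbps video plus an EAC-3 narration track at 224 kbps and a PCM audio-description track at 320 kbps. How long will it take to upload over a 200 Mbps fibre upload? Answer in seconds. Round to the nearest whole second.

5 min = 300 s
Audio total: 224 + 320 = 544 kbps = 0.544 Mbps.
Total bitrate: 21.544 Mbps.
File: 21.544 Mbps × 300 s = 6463.2 Mb.
At 200 Mbps: 6463.2 / 200 = 32.3 s ≈ 32.3 seconds.

32 seconds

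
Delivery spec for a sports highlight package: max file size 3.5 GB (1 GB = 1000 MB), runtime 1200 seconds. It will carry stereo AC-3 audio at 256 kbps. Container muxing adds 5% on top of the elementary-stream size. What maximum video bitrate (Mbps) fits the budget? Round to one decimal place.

22.0 Mbps

Budget: 3.5 GB = 28000.0 Mb.
Stream payload after overhead: 28000.0 / 1.05 = 26666.7 Mb.
Total bitrate budget: 26666.7 Mb / 1200 s = 22.222 Mbps.
Audio: 256 kbps = 0.256 Mbps.
Video: 22.222 − 0.256 = 21.966 Mbps.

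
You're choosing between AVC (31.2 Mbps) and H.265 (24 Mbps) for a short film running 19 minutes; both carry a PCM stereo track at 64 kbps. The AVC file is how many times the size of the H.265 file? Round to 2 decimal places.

19 min = 1140 s
Audio: 64 kbps = 0.064 Mbps.
AVC: 31.264 Mbps × 1140 s = 35641.0 Mb = 4.149 GiB.
H.265: 24.064 Mbps × 1140 s = 27433.0 Mb = 3.194 GiB.
Ratio: 4.149 / 3.194 = 1.299.

1.30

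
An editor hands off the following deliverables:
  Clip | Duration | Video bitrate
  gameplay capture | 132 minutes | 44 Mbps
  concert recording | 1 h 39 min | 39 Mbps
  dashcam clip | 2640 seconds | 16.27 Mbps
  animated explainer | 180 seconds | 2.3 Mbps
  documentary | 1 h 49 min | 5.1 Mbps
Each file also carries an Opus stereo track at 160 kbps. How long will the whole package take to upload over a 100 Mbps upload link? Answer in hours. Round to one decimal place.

1.8 hours

Audio: 160 kbps = 0.160 Mbps.
gameplay capture: 44.160 Mbps × 7920 s = 349747.2 Mb
concert recording: 39.160 Mbps × 5940 s = 232610.4 Mb
dashcam clip: 16.430 Mbps × 2640 s = 43375.2 Mb
animated explainer: 2.460 Mbps × 180 s = 442.8 Mb
documentary: 5.260 Mbps × 6540 s = 34400.4 Mb
Total: 660576.0 Mb = 82572.0 MB.
At 100 Mbps: 660576.0 / 100 = 6606 s ≈ 1.83 hours.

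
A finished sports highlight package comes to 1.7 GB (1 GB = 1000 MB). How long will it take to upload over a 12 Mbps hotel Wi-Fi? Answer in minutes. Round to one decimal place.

File: 1.7 GB = 13600.0 Mb.
At 12 Mbps: 13600.0 / 12 = 1133.3 s ≈ 18.9 minutes.

18.9 minutes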